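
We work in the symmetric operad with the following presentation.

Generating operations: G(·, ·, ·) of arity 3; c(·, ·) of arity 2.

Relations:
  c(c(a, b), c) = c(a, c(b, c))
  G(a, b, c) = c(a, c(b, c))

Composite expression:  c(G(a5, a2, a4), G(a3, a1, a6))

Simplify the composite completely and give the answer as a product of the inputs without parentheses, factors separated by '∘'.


a5 ∘ a2 ∘ a4 ∘ a3 ∘ a1 ∘ a6

All parenthesizations of c agree; list the a-inputs left to right.
G(a5, a2, a4) spells out as a5 ∘ a2 ∘ a4
G(a3, a1, a6) spells out as a3 ∘ a1 ∘ a6
c(G(a5, a2, a4), G(a3, a1, a6)) spells out as a5 ∘ a2 ∘ a4 ∘ a3 ∘ a1 ∘ a6


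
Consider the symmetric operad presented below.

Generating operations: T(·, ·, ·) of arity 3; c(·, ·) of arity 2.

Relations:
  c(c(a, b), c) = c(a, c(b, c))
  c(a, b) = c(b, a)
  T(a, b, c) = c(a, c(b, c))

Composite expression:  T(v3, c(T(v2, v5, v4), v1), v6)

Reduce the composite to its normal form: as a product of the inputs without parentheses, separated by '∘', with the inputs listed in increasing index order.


v1 ∘ v2 ∘ v3 ∘ v4 ∘ v5 ∘ v6

Both nesting and order wash out for T; what remains is which v's occur.
T(v2, v5, v4) flattens to v2 ∘ v5 ∘ v4
c(T(v2, v5, v4), v1) flattens to v2 ∘ v5 ∘ v4 ∘ v1
T(v3, c(T(v2, v5, v4), v1), v6) flattens to v3 ∘ v2 ∘ v5 ∘ v4 ∘ v1 ∘ v6
rearranged into index order: v1 ∘ v2 ∘ v3 ∘ v4 ∘ v5 ∘ v6


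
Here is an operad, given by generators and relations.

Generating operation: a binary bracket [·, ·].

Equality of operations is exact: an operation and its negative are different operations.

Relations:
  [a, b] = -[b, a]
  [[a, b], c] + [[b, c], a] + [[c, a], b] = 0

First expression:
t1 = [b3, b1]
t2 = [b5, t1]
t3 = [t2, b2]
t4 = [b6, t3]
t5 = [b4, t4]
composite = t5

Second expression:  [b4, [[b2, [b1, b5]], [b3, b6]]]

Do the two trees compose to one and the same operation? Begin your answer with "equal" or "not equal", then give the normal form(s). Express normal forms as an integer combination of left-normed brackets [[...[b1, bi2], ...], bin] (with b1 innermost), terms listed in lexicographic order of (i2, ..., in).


The first expression, normalized: [[[[[b1, b3], b5], b2], b6], b4]
The second expression, normalized: [[[[[b1, b5], b2], b3], b6], b4] - [[[[[b1, b5], b2], b6], b3], b4]
Distinct normal forms: not equal.

not equal; first: [[[[[b1, b3], b5], b2], b6], b4]; second: [[[[[b1, b5], b2], b3], b6], b4] - [[[[[b1, b5], b2], b6], b3], b4]


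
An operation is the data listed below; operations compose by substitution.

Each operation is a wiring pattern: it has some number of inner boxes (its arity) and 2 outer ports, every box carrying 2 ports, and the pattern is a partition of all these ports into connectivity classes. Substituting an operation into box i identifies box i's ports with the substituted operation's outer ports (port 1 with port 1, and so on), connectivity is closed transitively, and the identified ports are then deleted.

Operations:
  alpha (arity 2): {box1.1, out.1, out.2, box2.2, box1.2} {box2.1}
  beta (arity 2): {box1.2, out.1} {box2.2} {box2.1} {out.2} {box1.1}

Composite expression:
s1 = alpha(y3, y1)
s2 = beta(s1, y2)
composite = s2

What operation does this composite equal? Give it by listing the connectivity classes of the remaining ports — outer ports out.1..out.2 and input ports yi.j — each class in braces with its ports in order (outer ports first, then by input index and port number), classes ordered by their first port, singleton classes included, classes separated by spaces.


{out.1, y1.2, y3.1, y3.2} {out.2} {y1.1} {y2.1} {y2.2}

Reachability decides: close wires over beta-identified ports.
the subtree at alpha composes to {out.1, out.2, y1.2, y3.1, y3.2} {y1.1} on (y3, y1); out.j = own outer ports
the subtree at beta composes to {out.1, y1.2, y3.1, y3.2} {out.2} {y1.1} {y2.1} {y2.2} on (y3, y1, y2); out.j = own outer ports


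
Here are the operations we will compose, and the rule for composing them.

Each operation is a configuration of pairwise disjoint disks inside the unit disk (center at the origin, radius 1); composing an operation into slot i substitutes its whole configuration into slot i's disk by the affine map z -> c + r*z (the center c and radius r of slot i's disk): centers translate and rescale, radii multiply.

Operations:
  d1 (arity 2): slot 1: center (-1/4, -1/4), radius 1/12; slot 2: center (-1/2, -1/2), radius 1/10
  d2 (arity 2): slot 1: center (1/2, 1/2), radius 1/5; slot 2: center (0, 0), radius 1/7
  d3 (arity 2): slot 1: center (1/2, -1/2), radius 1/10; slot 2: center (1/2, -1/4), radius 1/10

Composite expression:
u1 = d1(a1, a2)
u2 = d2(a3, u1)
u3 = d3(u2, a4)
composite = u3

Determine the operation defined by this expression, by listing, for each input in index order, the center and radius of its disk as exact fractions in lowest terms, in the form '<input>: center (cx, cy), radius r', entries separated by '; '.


a1: center (139/280, -141/280), radius 1/840; a2: center (69/140, -71/140), radius 1/700; a3: center (11/20, -9/20), radius 1/50; a4: center (1/2, -1/4), radius 1/10

Follow each a-input down from d3: c' goes to c + r*c', radius to r*r'.
input a3: applying the 2 nested substitutions gives center (11/20, -9/20), radius 1/50
input a1: applying the 3 nested substitutions gives center (139/280, -141/280), radius 1/840
input a2: applying the 3 nested substitutions gives center (69/140, -71/140), radius 1/700
input a4: applying the 1 nested substitution gives center (1/2, -1/4), radius 1/10


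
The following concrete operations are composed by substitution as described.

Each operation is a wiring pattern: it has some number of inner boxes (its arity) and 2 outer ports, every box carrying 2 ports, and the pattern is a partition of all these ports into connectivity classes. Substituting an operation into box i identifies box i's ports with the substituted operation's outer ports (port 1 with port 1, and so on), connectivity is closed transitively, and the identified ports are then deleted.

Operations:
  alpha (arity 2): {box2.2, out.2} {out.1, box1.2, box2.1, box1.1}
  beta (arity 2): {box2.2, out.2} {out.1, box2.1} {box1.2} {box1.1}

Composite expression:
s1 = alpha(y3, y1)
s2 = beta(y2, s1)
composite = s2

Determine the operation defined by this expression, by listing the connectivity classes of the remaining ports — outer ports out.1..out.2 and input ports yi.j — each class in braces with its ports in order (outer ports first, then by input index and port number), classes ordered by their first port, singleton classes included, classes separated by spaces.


{out.1, y1.1, y3.1, y3.2} {out.2, y1.2} {y2.1} {y2.2}

Treat the ports identified at beta as solder joints: merge, then drop.
alpha over (y3, y1) gives {out.1, y1.1, y3.1, y3.2} {out.2, y1.2}, out.j being that stage's outer ports
beta over (y2, y3, y1) gives {out.1, y1.1, y3.1, y3.2} {out.2, y1.2} {y2.1} {y2.2}, out.j being that stage's outer ports


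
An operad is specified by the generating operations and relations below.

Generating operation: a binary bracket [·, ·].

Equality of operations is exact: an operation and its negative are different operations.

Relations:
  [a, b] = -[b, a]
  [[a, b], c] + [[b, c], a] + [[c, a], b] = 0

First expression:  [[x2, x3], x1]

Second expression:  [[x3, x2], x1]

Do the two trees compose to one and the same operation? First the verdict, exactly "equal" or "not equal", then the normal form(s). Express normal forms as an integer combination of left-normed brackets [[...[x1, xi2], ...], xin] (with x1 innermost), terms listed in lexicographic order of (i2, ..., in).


The first expression, normalized: -[[x1, x2], x3] + [[x1, x3], x2]
The second expression, normalized: [[x1, x2], x3] - [[x1, x3], x2]
Distinct normal forms: not equal.

not equal; first: -[[x1, x2], x3] + [[x1, x3], x2]; second: [[x1, x2], x3] - [[x1, x3], x2]


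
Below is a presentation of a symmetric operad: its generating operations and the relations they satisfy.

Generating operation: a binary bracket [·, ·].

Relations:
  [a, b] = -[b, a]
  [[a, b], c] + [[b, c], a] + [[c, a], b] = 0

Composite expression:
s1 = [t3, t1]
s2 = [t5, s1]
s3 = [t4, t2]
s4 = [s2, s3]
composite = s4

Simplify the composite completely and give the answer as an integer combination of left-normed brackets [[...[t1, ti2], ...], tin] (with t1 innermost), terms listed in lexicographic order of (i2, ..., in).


A multilinear Lie element is pinned by t1-initial words (t1 innermost).
Composite bracket: [[t5, [t3, t1]], [t4, t2]]
Each bracket splits as ab - ba, giving 16 signed words (2^4 = 16).
Keep just the words that open with t1:
  t1t3t5t2t4 appears with sign -1, giving the term -[[[[t1, t3], t5], t2], t4]
  t1t3t5t4t2 appears with sign +1, giving the term +[[[[t1, t3], t5], t4], t2]

-[[[[t1, t3], t5], t2], t4] + [[[[t1, t3], t5], t4], t2]


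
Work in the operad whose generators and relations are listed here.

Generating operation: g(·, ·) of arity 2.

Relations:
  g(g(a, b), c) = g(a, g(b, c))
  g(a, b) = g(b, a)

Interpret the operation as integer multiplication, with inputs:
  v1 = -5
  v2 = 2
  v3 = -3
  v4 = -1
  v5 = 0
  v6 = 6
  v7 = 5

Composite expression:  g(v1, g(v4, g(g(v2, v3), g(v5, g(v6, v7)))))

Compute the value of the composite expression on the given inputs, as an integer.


0


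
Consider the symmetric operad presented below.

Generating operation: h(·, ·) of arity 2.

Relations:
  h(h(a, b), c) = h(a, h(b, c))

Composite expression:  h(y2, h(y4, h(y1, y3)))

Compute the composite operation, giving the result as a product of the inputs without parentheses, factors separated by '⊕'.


Every regrouping of h is equal, so read the y-inputs in written order.
h(y1, y3) reduces to y1 ⊕ y3
h(y4, h(y1, y3)) reduces to y4 ⊕ y1 ⊕ y3
h(y2, h(y4, h(y1, y3))) reduces to y2 ⊕ y4 ⊕ y1 ⊕ y3

y2 ⊕ y4 ⊕ y1 ⊕ y3


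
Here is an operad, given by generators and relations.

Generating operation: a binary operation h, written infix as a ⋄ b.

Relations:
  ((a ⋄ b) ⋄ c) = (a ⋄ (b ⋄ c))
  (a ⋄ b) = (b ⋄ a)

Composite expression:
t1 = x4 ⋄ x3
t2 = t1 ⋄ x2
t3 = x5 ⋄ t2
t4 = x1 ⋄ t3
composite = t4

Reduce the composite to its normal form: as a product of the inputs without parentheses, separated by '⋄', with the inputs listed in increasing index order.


Reordering under h is free, so list the x-inputs canonically.
(x4 ⋄ x3) spells out as x4 ⋄ x3
((x4 ⋄ x3) ⋄ x2) spells out as x4 ⋄ x3 ⋄ x2
(x5 ⋄ ((x4 ⋄ x3) ⋄ x2)) spells out as x5 ⋄ x4 ⋄ x3 ⋄ x2
(x1 ⋄ (x5 ⋄ ((x4 ⋄ x3) ⋄ x2))) spells out as x1 ⋄ x5 ⋄ x4 ⋄ x3 ⋄ x2
commutativity sorts the factors: x1 ⋄ x2 ⋄ x3 ⋄ x4 ⋄ x5

x1 ⋄ x2 ⋄ x3 ⋄ x4 ⋄ x5


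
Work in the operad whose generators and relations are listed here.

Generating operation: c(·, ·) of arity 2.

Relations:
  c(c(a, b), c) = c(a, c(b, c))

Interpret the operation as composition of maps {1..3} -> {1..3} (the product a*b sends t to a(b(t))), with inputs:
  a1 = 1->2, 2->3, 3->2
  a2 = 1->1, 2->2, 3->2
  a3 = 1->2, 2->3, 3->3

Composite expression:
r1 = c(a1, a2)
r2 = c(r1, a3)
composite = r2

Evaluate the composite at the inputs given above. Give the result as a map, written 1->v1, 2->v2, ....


1->3, 2->3, 3->3


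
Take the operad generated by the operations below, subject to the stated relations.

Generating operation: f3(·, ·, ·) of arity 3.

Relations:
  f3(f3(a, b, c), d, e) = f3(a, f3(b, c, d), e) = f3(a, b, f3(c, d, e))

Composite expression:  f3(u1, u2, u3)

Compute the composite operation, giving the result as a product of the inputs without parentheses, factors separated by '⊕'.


Key point: f3 is associative — brackets drop, the u-order remains.
f3(u1, u2, u3) unparenthesizes to u1 ⊕ u2 ⊕ u3

u1 ⊕ u2 ⊕ u3


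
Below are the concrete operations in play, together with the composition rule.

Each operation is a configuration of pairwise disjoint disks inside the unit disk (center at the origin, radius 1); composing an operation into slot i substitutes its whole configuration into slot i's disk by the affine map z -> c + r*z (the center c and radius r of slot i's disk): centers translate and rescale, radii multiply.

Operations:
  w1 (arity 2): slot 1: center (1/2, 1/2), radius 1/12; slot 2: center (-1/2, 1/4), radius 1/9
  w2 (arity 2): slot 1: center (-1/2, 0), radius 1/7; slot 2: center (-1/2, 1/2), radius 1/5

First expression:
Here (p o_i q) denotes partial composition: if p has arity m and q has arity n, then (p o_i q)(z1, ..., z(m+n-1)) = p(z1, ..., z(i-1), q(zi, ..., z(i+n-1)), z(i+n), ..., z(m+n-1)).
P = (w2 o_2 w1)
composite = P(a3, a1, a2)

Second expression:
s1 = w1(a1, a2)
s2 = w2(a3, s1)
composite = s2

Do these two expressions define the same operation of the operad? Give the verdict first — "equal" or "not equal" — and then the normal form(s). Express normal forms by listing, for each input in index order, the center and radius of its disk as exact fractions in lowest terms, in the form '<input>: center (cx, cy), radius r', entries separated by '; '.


equal; both compose to a1: center (-2/5, 3/5), radius 1/60; a2: center (-3/5, 11/20), radius 1/45; a3: center (-1/2, 0), radius 1/7

Normal form of the first expression: a1: center (-2/5, 3/5), radius 1/60; a2: center (-3/5, 11/20), radius 1/45; a3: center (-1/2, 0), radius 1/7
Normal form of the second expression: a1: center (-2/5, 3/5), radius 1/60; a2: center (-3/5, 11/20), radius 1/45; a3: center (-1/2, 0), radius 1/7
One common form — equal.


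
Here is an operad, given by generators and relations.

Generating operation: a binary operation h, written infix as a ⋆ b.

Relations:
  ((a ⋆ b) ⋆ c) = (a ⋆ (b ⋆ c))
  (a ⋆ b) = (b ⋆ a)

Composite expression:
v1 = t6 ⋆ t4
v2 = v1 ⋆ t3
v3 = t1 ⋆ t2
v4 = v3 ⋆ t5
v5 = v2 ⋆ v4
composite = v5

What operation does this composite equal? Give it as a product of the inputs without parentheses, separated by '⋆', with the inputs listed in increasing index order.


t1 ⋆ t2 ⋆ t3 ⋆ t4 ⋆ t5 ⋆ t6

Any arrangement under h is one operation, so sort the t-inputs.
(t6 ⋆ t4) unparenthesizes to t6 ⋆ t4
((t6 ⋆ t4) ⋆ t3) unparenthesizes to t6 ⋆ t4 ⋆ t3
(t1 ⋆ t2) unparenthesizes to t1 ⋆ t2
((t1 ⋆ t2) ⋆ t5) unparenthesizes to t1 ⋆ t2 ⋆ t5
(((t6 ⋆ t4) ⋆ t3) ⋆ ((t1 ⋆ t2) ⋆ t5)) unparenthesizes to t6 ⋆ t4 ⋆ t3 ⋆ t1 ⋆ t2 ⋆ t5
rearranged into index order: t1 ⋆ t2 ⋆ t3 ⋆ t4 ⋆ t5 ⋆ t6


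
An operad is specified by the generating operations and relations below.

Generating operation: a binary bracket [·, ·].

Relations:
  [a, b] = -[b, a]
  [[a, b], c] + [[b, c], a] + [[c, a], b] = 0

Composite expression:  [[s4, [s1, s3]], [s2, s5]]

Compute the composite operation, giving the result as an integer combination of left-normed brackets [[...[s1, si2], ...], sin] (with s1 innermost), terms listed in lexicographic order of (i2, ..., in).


-[[[[s1, s3], s4], s2], s5] + [[[[s1, s3], s4], s5], s2]

Antisymmetry and Jacobi reduce to s1-anchored left-normed brackets.
Composite bracket: [[s4, [s1, s3]], [s2, s5]]
The bracket unfolds into 16 signed words via [a, b] = ab - ba (2^4 = 16).
Only words starting with s1 matter:
  s1s3s4s2s5 (sign -1) contributes -[[[[s1, s3], s4], s2], s5]
  s1s3s4s5s2 (sign +1) contributes +[[[[s1, s3], s4], s5], s2]


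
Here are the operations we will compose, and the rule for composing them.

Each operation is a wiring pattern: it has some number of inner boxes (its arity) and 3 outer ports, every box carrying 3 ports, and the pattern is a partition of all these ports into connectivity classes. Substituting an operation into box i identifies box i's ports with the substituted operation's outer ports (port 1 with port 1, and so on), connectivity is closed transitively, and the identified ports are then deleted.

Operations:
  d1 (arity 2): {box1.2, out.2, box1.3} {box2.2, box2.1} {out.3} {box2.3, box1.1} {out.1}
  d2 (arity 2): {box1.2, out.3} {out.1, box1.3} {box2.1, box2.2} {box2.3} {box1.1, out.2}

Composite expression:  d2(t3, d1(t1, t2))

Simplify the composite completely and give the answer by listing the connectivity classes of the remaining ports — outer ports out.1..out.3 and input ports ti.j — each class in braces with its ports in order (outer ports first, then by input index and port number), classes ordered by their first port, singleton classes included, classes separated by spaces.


{out.1, t3.3} {out.2, t3.1} {out.3, t3.2} {t1.1, t2.3} {t1.2, t1.3} {t2.1, t2.2}

Two ports join when wires chain via d2-identified ports.
d1 over (t1, t2) gives {out.1} {out.2, t1.2, t1.3} {out.3} {t1.1, t2.3} {t2.1, t2.2}, out.j being that stage's outer ports
d2 over (t3, t1, t2) gives {out.1, t3.3} {out.2, t3.1} {out.3, t3.2} {t1.1, t2.3} {t1.2, t1.3} {t2.1, t2.2}, out.j being that stage's outer ports


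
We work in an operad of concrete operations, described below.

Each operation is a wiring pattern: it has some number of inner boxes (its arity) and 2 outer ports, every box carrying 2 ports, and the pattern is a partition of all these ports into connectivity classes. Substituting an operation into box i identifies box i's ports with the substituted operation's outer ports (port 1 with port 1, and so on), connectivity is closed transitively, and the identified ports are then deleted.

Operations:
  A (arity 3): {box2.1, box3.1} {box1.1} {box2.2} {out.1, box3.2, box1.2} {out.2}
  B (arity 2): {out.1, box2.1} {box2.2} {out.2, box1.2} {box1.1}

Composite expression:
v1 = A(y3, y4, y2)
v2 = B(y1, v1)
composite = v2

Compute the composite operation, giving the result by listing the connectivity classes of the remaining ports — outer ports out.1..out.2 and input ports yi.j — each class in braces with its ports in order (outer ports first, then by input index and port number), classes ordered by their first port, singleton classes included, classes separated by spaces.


{out.1, y2.2, y3.2} {out.2, y1.2} {y1.1} {y2.1, y4.1} {y3.1} {y4.2}

Treat the ports identified at B as solder joints: merge, then drop.
the subtree at A composes to {out.1, y2.2, y3.2} {out.2} {y2.1, y4.1} {y3.1} {y4.2} on (y3, y4, y2); out.j = own outer ports
the subtree at B composes to {out.1, y2.2, y3.2} {out.2, y1.2} {y1.1} {y2.1, y4.1} {y3.1} {y4.2} on (y1, y3, y4, y2); out.j = own outer ports


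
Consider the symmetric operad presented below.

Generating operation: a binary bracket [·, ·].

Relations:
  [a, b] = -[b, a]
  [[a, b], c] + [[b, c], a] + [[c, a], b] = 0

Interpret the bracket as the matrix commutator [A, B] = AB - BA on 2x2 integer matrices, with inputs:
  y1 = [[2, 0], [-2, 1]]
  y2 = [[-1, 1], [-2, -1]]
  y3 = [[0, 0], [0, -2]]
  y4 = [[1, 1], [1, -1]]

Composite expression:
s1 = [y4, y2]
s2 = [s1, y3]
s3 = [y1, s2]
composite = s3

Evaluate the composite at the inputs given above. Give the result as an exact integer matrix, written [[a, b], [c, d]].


[y4, y2] = [[-3, 2], [4, 3]]
[[y4, y2], y3] = [[0, -4], [8, 0]]
[y1, [[y4, y2], y3]] = [[-8, -4], [-8, 8]]

[[-8, -4], [-8, 8]]


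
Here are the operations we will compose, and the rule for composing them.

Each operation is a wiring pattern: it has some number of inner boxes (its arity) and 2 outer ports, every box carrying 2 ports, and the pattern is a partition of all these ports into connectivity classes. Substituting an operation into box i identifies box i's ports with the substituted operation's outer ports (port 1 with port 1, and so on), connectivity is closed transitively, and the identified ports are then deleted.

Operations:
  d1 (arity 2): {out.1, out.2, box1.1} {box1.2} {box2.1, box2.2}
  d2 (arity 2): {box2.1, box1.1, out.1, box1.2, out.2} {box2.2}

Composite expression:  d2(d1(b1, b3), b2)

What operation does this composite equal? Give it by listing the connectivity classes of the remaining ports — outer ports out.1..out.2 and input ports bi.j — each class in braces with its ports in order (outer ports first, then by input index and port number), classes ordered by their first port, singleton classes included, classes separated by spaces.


{out.1, out.2, b1.1, b2.1} {b1.2} {b2.2} {b3.1, b3.2}

Reachability decides: close wires over d2-identified ports.
composing d1 on (b1, b3), with out.j its own outer ports: {out.1, out.2, b1.1} {b1.2} {b3.1, b3.2}
composing d2 on (b1, b3, b2), with out.j its own outer ports: {out.1, out.2, b1.1, b2.1} {b1.2} {b2.2} {b3.1, b3.2}


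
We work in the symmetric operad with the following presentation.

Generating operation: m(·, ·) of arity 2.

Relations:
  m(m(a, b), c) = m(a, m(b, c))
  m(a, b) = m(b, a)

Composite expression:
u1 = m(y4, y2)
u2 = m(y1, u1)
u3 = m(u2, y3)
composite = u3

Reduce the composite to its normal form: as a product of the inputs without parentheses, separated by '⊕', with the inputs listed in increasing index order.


y1 ⊕ y2 ⊕ y3 ⊕ y4

Both nesting and order wash out for m; what remains is which y's occur.
m(y4, y2) spells out as y4 ⊕ y2
m(y1, m(y4, y2)) spells out as y1 ⊕ y4 ⊕ y2
m(m(y1, m(y4, y2)), y3) spells out as y1 ⊕ y4 ⊕ y2 ⊕ y3
reordering the factors by index: y1 ⊕ y2 ⊕ y3 ⊕ y4


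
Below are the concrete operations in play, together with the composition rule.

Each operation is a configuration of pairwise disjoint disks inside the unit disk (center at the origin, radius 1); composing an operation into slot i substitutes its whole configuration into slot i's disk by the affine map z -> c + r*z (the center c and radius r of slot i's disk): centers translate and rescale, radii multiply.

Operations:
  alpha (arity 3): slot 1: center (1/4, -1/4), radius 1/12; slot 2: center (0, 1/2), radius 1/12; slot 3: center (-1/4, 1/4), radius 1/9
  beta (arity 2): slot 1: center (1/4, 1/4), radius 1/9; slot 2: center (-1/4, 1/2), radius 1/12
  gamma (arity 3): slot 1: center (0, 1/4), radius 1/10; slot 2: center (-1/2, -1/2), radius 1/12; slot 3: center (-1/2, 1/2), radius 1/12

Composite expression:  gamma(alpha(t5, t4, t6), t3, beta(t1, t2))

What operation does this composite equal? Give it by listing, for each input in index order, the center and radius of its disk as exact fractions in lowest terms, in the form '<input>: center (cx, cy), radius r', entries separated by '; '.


Affine substitution under gamma: radii multiply and t-centers shift.
t5 passes through 2 substitutions, ending at center (1/40, 9/40), radius 1/120
t4 passes through 2 substitutions, ending at center (0, 3/10), radius 1/120
t6 passes through 2 substitutions, ending at center (-1/40, 11/40), radius 1/90
t3 passes through 1 substitution, ending at center (-1/2, -1/2), radius 1/12
t1 passes through 2 substitutions, ending at center (-23/48, 25/48), radius 1/108
t2 passes through 2 substitutions, ending at center (-25/48, 13/24), radius 1/144

t1: center (-23/48, 25/48), radius 1/108; t2: center (-25/48, 13/24), radius 1/144; t3: center (-1/2, -1/2), radius 1/12; t4: center (0, 3/10), radius 1/120; t5: center (1/40, 9/40), radius 1/120; t6: center (-1/40, 11/40), radius 1/90


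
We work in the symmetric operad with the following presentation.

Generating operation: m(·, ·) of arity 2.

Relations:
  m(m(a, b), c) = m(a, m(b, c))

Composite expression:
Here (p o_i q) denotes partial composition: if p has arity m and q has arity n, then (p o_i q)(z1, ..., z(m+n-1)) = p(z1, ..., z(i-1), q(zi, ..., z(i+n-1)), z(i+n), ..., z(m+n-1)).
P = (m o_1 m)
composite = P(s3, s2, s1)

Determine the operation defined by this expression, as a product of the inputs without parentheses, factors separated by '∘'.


s3 ∘ s2 ∘ s1


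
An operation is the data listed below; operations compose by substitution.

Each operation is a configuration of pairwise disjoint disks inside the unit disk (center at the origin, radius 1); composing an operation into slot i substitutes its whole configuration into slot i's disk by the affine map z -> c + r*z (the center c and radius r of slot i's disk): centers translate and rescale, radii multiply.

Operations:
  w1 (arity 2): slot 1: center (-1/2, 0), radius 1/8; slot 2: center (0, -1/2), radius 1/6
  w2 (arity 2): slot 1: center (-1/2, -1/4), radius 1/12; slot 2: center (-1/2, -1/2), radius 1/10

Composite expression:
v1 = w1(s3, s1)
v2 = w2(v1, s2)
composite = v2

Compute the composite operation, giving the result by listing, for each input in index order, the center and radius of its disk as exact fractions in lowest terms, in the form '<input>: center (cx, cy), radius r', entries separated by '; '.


s1: center (-1/2, -7/24), radius 1/72; s2: center (-1/2, -1/2), radius 1/10; s3: center (-13/24, -1/4), radius 1/96

Each s-disk chains the slot maps above it in w2; radii multiply.
input s3: composing its 2 substitution steps yields center (-13/24, -1/4), radius 1/96
input s1: composing its 2 substitution steps yields center (-1/2, -7/24), radius 1/72
input s2: composing its 1 substitution step yields center (-1/2, -1/2), radius 1/10


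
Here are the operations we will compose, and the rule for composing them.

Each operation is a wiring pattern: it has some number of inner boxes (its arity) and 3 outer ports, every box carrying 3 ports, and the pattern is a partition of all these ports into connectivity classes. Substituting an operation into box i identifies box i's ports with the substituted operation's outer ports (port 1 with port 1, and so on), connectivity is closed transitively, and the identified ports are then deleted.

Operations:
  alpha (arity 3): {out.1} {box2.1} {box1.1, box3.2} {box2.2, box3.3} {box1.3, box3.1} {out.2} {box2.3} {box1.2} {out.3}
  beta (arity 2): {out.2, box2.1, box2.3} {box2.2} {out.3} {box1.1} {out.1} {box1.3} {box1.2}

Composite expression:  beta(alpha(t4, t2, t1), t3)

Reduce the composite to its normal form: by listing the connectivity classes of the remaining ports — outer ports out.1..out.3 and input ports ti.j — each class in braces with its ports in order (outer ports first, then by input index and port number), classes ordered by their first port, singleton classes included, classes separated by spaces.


{out.1} {out.2, t3.1, t3.3} {out.3} {t1.1, t4.3} {t1.2, t4.1} {t1.3, t2.2} {t2.1} {t2.3} {t3.2} {t4.2}


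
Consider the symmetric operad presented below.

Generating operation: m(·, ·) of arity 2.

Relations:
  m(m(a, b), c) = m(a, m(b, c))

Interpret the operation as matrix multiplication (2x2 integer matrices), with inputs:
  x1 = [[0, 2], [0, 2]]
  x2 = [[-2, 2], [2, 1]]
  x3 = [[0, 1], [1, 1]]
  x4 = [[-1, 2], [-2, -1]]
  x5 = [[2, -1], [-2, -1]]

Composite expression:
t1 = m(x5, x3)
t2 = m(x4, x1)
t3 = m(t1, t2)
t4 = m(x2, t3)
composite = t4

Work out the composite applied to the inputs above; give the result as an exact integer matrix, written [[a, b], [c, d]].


m(x5, x3) = [[-1, 1], [-1, -3]]
m(x4, x1) = [[0, 2], [0, -6]]
m(m(x5, x3), m(x4, x1)) = [[0, -8], [0, 16]]
m(x2, m(m(x5, x3), m(x4, x1))) = [[0, 48], [0, 0]]

[[0, 48], [0, 0]]


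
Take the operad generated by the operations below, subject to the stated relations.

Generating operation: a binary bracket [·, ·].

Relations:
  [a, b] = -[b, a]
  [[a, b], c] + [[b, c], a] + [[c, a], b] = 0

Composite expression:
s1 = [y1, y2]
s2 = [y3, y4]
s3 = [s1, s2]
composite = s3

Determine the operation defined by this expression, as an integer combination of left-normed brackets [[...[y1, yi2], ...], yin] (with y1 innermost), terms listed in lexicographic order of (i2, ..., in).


[[[y1, y2], y3], y4] - [[[y1, y2], y4], y3]

Left-normed coefficients sit on the y1-initial expansion words.
Composite bracket: [[y1, y2], [y3, y4]]
Each bracket splits as ab - ba, giving 8 signed words (2^3 = 8).
The y1-initial words carry the normal form:
  y1y2y3y4 appears with sign +1, giving the term +[[[y1, y2], y3], y4]
  y1y2y4y3 appears with sign -1, giving the term -[[[y1, y2], y4], y3]


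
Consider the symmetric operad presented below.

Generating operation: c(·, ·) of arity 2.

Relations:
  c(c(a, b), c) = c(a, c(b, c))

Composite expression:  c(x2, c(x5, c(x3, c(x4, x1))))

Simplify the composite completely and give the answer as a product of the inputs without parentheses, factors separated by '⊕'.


Every regrouping of c is equal, so read the x-inputs in written order.
c(x4, x1) reduces to x4 ⊕ x1
c(x3, c(x4, x1)) reduces to x3 ⊕ x4 ⊕ x1
c(x5, c(x3, c(x4, x1))) reduces to x5 ⊕ x3 ⊕ x4 ⊕ x1
c(x2, c(x5, c(x3, c(x4, x1)))) reduces to x2 ⊕ x5 ⊕ x3 ⊕ x4 ⊕ x1

x2 ⊕ x5 ⊕ x3 ⊕ x4 ⊕ x1


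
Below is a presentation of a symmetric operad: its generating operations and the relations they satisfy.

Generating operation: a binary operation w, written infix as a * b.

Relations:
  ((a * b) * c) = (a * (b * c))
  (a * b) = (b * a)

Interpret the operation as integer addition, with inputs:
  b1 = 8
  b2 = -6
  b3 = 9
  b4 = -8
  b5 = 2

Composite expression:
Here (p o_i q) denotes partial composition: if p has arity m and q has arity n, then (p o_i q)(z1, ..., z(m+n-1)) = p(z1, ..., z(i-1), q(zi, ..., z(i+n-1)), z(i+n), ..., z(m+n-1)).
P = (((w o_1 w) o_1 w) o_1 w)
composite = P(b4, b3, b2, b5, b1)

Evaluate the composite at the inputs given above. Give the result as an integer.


5


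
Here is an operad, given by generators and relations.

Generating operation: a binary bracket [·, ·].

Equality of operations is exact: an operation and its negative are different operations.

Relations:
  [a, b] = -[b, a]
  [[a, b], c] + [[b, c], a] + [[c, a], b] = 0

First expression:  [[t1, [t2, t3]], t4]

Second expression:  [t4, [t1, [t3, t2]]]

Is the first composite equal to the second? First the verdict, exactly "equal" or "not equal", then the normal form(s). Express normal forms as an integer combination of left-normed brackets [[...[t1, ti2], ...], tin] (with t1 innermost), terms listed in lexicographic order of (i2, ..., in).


equal — both sides give [[[t1, t2], t3], t4] - [[[t1, t3], t2], t4]

The first composite normalizes to [[[t1, t2], t3], t4] - [[[t1, t3], t2], t4]
The second composite normalizes to [[[t1, t2], t3], t4] - [[[t1, t3], t2], t4]
The normal forms match — equal.


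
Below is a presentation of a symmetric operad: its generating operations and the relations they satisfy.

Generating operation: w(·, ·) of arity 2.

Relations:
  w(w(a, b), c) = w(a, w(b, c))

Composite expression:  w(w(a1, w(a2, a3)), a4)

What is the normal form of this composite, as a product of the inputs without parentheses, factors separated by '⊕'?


a1 ⊕ a2 ⊕ a3 ⊕ a4

All parenthesizations of w agree; list the a-inputs left to right.
w(a2, a3) reduces to a2 ⊕ a3
w(a1, w(a2, a3)) reduces to a1 ⊕ a2 ⊕ a3
w(w(a1, w(a2, a3)), a4) reduces to a1 ⊕ a2 ⊕ a3 ⊕ a4


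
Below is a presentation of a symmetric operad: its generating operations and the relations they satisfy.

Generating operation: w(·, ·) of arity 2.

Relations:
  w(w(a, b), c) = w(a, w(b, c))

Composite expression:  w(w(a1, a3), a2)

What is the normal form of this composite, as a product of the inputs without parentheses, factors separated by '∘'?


a1 ∘ a3 ∘ a2

Every regrouping of w is equal, so read the a-inputs in written order.
w(a1, a3) linearizes to a1 ∘ a3
w(w(a1, a3), a2) linearizes to a1 ∘ a3 ∘ a2


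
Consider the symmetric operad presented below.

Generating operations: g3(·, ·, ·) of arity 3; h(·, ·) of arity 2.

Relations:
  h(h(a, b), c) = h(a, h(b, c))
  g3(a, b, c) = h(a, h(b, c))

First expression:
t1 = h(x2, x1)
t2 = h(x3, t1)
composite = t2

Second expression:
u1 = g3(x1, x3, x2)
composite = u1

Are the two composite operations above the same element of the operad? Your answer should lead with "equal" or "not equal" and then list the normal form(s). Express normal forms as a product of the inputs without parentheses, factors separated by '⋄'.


In normal form, the first expression is x3 ⋄ x2 ⋄ x1
In normal form, the second expression is x1 ⋄ x3 ⋄ x2
They disagree, so not equal.

not equal; the first gives x3 ⋄ x2 ⋄ x1 and the second x1 ⋄ x3 ⋄ x2


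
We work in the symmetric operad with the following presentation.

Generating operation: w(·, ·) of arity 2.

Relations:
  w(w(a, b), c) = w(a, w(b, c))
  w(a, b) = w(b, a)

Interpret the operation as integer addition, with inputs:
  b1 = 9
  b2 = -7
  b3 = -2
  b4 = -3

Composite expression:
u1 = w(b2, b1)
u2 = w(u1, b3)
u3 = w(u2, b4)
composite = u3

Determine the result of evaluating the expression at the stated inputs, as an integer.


-3

w(b2, b1) = 2
w(w(b2, b1), b3) = 0
w(w(w(b2, b1), b3), b4) = -3


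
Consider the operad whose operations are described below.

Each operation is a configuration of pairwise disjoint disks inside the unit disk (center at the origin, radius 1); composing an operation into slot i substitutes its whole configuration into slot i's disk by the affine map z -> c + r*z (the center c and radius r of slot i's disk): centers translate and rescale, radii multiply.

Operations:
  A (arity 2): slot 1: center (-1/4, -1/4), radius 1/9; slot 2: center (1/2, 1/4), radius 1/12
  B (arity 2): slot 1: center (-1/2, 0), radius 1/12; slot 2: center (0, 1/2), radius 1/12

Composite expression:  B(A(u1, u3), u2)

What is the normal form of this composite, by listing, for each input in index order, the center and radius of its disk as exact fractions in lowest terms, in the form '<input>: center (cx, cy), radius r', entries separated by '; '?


u1: center (-25/48, -1/48), radius 1/108; u2: center (0, 1/2), radius 1/12; u3: center (-11/24, 1/48), radius 1/144

Each u-disk chains the slot maps above it in B; radii multiply.
u1: after 2 affine steps, its disk has center (-25/48, -1/48), radius 1/108
u3: after 2 affine steps, its disk has center (-11/24, 1/48), radius 1/144
u2: after 1 affine step, its disk has center (0, 1/2), radius 1/12


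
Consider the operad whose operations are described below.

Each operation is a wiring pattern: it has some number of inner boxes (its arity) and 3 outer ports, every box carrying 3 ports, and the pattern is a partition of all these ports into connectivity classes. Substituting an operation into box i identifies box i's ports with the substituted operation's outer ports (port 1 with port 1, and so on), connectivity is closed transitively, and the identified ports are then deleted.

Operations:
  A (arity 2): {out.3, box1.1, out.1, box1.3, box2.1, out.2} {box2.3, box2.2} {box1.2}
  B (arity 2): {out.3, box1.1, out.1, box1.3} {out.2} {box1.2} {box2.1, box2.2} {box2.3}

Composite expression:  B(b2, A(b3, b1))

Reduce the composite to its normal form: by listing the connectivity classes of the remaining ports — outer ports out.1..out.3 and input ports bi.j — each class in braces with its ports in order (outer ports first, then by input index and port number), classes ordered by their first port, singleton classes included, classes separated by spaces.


Substituting into B glues patterns; closure does the rest.
after A, the pattern on (b3, b1) reads {out.1, out.2, out.3, b1.1, b3.1, b3.3} {b1.2, b1.3} {b3.2} (out.j = its outer ports)
after B, the pattern on (b2, b3, b1) reads {out.1, out.3, b2.1, b2.3} {out.2} {b1.1, b3.1, b3.3} {b1.2, b1.3} {b2.2} {b3.2} (out.j = its outer ports)

{out.1, out.3, b2.1, b2.3} {out.2} {b1.1, b3.1, b3.3} {b1.2, b1.3} {b2.2} {b3.2}


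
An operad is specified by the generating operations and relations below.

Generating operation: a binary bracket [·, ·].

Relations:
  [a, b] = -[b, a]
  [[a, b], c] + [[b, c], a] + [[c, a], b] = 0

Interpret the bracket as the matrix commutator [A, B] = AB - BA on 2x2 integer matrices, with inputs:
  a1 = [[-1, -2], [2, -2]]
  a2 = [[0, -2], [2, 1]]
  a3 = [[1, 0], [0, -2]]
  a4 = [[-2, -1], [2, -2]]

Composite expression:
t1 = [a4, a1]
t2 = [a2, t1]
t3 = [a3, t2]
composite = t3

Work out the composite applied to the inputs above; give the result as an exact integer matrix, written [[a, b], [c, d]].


[a4, a1] = [[2, 1], [2, -2]]
[a2, [a4, a1]] = [[-6, 7], [10, 6]]
[a3, [a2, [a4, a1]]] = [[0, 21], [-30, 0]]

[[0, 21], [-30, 0]]


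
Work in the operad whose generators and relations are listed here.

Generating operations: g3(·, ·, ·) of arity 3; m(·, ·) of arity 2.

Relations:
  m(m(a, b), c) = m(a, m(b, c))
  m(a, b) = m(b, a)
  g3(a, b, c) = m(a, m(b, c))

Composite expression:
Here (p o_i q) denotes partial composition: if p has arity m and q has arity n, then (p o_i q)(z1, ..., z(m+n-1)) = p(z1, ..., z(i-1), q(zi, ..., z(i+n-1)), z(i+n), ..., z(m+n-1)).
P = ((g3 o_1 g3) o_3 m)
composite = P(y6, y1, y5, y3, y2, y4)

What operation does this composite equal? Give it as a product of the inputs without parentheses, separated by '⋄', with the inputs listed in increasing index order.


y1 ⋄ y2 ⋄ y3 ⋄ y4 ⋄ y5 ⋄ y6


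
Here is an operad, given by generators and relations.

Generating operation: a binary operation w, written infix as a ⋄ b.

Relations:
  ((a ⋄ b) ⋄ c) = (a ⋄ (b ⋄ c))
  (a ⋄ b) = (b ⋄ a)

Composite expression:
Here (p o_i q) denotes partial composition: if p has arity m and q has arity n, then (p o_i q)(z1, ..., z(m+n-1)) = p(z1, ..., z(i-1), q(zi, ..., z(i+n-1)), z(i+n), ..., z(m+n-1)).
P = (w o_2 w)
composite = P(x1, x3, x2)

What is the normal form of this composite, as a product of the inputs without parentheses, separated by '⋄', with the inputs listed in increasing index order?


Reordering under w is free, so list the x-inputs canonically.
(x3 ⋄ x2) unparenthesizes to x3 ⋄ x2
(x1 ⋄ (x3 ⋄ x2)) unparenthesizes to x1 ⋄ x3 ⋄ x2
the factors in increasing index order: x1 ⋄ x2 ⋄ x3

x1 ⋄ x2 ⋄ x3


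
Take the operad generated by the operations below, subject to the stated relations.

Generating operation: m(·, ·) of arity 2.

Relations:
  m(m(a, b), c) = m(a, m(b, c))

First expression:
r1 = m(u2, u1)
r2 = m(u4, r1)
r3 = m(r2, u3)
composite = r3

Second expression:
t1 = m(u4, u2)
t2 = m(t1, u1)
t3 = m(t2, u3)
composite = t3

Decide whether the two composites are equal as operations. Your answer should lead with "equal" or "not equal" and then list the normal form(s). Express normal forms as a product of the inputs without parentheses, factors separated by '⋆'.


equal — both sides give u4 ⋆ u2 ⋆ u1 ⋆ u3

In normal form, the first expression is u4 ⋆ u2 ⋆ u1 ⋆ u3
In normal form, the second expression is u4 ⋆ u2 ⋆ u1 ⋆ u3
Same normal form: equal.


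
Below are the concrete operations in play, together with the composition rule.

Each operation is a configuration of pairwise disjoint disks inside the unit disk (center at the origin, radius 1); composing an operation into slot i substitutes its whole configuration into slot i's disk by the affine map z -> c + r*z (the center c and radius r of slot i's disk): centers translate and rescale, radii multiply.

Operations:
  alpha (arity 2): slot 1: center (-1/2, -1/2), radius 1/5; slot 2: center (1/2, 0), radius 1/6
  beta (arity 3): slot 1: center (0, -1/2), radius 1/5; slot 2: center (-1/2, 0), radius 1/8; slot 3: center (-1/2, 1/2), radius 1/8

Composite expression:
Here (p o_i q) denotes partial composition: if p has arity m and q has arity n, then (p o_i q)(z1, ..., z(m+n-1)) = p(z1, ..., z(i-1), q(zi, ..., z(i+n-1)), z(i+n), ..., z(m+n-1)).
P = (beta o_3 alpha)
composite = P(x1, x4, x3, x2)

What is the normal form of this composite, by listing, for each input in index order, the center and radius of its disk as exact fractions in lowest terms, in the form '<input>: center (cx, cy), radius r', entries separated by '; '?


Each x-disk chains the slot maps above it in beta; radii multiply.
for x1, the 1-step affine chain lands on center (0, -1/2), radius 1/5
for x4, the 1-step affine chain lands on center (-1/2, 0), radius 1/8
for x3, the 2-step affine chain lands on center (-9/16, 7/16), radius 1/40
for x2, the 2-step affine chain lands on center (-7/16, 1/2), radius 1/48

x1: center (0, -1/2), radius 1/5; x2: center (-7/16, 1/2), radius 1/48; x3: center (-9/16, 7/16), radius 1/40; x4: center (-1/2, 0), radius 1/8


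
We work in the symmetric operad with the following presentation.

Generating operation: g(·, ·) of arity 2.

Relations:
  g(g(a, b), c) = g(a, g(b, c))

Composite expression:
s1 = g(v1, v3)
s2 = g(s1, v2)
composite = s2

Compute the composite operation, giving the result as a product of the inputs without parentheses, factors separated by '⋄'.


All parenthesizations of g agree; list the v-inputs left to right.
g(v1, v3) linearizes to v1 ⋄ v3
g(g(v1, v3), v2) linearizes to v1 ⋄ v3 ⋄ v2

v1 ⋄ v3 ⋄ v2
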